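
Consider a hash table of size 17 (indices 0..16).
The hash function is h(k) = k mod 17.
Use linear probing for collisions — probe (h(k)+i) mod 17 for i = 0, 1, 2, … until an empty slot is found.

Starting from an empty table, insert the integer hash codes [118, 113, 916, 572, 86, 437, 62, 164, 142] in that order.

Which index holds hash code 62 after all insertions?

Insert 118: h=16, slot 16 empty -> index 16.
Insert 113: h=11, slot 11 empty -> index 11.
Insert 916: h=15, slot 15 empty -> index 15.
Insert 572: h=11, slot 11 occupied -> index 12.
Insert 86: h=1, slot 1 empty -> index 1.
Insert 437: h=12, slot 12 occupied -> index 13.
Insert 62: h=11, slots 11,12,13 occupied -> index 14.
Insert 164: h=11, slots 11,12,13,14,15,16 occupied -> index 0.
Insert 142: h=6, slot 6 empty -> index 6.
Table: [164, 86, ∅, ∅, ∅, ∅, 142, ∅, ∅, ∅, ∅, 113, 572, 437, 62, 916, 118]

14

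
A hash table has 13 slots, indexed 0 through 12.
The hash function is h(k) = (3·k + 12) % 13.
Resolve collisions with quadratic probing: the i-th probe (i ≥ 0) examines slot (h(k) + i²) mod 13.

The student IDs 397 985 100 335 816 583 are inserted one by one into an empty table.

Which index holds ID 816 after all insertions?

12

Insert 397: h=7, slot 7 empty => index 7.
Insert 985: h=3, slot 3 empty => index 3.
Insert 100: h=0, slot 0 empty => index 0.
Insert 335: h=3, slot 3 occupied => index 4.
Insert 816: h=3, slots 3,4,7 occupied => index 12.
Insert 583: h=6, slot 6 empty => index 6.
Table: [100, —, —, 985, 335, —, 583, 397, —, —, —, —, 816]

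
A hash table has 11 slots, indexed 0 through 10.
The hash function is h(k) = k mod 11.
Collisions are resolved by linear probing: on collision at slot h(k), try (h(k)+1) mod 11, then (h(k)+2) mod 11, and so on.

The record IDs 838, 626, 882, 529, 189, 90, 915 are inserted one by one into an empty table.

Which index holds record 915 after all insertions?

6

Insert 838: h=2, slot 2 empty => index 2.
Insert 626: h=10, slot 10 empty => index 10.
Insert 882: h=2, slot 2 occupied => index 3.
Insert 529: h=1, slot 1 empty => index 1.
Insert 189: h=2, slots 2,3 occupied => index 4.
Insert 90: h=2, slots 2,3,4 occupied => index 5.
Insert 915: h=2, slots 2,3,4,5 occupied => index 6.
Table: [-, 529, 838, 882, 189, 90, 915, -, -, -, 626]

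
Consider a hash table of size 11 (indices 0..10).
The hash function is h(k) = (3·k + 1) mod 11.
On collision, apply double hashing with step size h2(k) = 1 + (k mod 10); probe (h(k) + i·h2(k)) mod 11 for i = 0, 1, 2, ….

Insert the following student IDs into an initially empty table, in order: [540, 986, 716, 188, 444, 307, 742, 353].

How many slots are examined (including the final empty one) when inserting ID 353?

2

540 hashes to 4; slot 4 is free => place at 4.
986 hashes to 0; slot 0 is free => place at 0.
716 hashes to 4, h2=7; 4,0 taken => place at 7.
188 hashes to 4, h2=9; 4 taken => place at 2.
444 hashes to 2, h2=5; 2,7 taken => place at 1.
307 hashes to 9; slot 9 is free => place at 9.
742 hashes to 5; slot 5 is free => place at 5.
353 hashes to 4, h2=4; 4 taken => place at 8.
Table: [986, 444, 188, -, 540, 742, -, 716, 353, 307, -]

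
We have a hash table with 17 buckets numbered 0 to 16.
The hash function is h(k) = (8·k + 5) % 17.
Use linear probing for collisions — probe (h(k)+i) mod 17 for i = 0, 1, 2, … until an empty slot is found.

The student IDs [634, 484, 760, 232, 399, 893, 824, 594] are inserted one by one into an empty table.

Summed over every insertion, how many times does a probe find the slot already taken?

634 hashes to 11; slot 11 is free -> place at 11.
484 hashes to 1; slot 1 is free -> place at 1.
760 hashes to 16; slot 16 is free -> place at 16.
232 hashes to 8; slot 8 is free -> place at 8.
399 hashes to 1; 1 taken -> place at 2.
893 hashes to 9; slot 9 is free -> place at 9.
824 hashes to 1; 1,2 taken -> place at 3.
594 hashes to 14; slot 14 is free -> place at 14.
Table: [_, 484, 399, 824, _, _, _, _, 232, 893, _, 634, _, _, 594, _, 760]

3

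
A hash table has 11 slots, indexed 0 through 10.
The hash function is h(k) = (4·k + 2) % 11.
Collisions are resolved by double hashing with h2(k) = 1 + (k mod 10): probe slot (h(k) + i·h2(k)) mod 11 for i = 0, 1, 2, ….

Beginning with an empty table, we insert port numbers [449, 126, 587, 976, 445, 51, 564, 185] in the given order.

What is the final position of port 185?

449 hashes to 5; slot 5 is free => place at 5.
126 hashes to 0; slot 0 is free => place at 0.
587 hashes to 7; slot 7 is free => place at 7.
976 hashes to 1; slot 1 is free => place at 1.
445 hashes to 0, h2=6; 0 taken => place at 6.
51 hashes to 8; slot 8 is free => place at 8.
564 hashes to 3; slot 3 is free => place at 3.
185 hashes to 5, h2=6; 5,0,6,1,7 taken => place at 2.
Table: [126, 976, 185, 564, ∅, 449, 445, 587, 51, ∅, ∅]

2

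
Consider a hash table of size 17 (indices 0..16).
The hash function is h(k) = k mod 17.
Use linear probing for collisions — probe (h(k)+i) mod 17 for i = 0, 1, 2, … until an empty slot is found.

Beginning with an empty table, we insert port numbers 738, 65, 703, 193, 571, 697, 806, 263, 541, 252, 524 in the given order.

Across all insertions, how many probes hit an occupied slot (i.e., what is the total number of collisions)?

14

738 hashes to 7; slot 7 is free → place at 7.
65 hashes to 14; slot 14 is free → place at 14.
703 hashes to 6; slot 6 is free → place at 6.
193 hashes to 6; 6,7 taken → place at 8.
571 hashes to 10; slot 10 is free → place at 10.
697 hashes to 0; slot 0 is free → place at 0.
806 hashes to 7; 7,8 taken → place at 9.
263 hashes to 8; 8,9,10 taken → place at 11.
541 hashes to 14; 14 taken → place at 15.
252 hashes to 14; 14,15 taken → place at 16.
524 hashes to 14; 14,15,16,0 taken → place at 1.
Table: [697, 524, _, _, _, _, 703, 738, 193, 806, 571, 263, _, _, 65, 541, 252]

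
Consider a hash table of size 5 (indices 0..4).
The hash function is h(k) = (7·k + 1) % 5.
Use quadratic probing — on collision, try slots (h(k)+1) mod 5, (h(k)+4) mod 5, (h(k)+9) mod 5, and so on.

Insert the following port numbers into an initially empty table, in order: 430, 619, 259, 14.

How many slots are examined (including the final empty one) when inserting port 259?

2

430: h=1 -> slot 1
619: h=4 -> slot 4
259: h=4, probe 4,0 -> slot 0
14: h=4, probe 4,0,3 -> slot 3
Table: [259, 430, ., 14, 619]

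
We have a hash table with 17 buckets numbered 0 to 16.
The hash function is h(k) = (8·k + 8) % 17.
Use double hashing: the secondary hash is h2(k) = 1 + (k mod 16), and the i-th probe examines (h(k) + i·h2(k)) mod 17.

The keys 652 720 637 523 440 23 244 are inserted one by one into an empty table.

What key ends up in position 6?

720

Insert 652: h=5, slot 5 empty → index 5.
Insert 720: h=5, h2=1, slot 5 occupied → index 6.
Insert 637: h=4, slot 4 empty → index 4.
Insert 523: h=10, slot 10 empty → index 10.
Insert 440: h=9, slot 9 empty → index 9.
Insert 23: h=5, h2=8, slot 5 occupied → index 13.
Insert 244: h=5, h2=5, slots 5,10 occupied → index 15.
Table: [_, _, _, _, 637, 652, 720, _, _, 440, 523, _, _, 23, _, 244, _]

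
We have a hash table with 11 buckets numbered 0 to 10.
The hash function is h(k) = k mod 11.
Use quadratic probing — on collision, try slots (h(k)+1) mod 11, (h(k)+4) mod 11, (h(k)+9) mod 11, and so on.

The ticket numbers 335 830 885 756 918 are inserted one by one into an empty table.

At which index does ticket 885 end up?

Insert 335: h=5, slot 5 empty -> index 5.
Insert 830: h=5, slot 5 occupied -> index 6.
Insert 885: h=5, slots 5,6 occupied -> index 9.
Insert 756: h=8, slot 8 empty -> index 8.
Insert 918: h=5, slots 5,6,9 occupied -> index 3.
Table: [—, —, —, 918, —, 335, 830, —, 756, 885, —]

9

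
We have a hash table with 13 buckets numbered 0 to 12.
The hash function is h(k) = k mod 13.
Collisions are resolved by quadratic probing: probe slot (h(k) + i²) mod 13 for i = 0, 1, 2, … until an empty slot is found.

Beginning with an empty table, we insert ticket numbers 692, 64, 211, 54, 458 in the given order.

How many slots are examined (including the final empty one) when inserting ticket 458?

3

Insert 692: h=3, slot 3 empty => index 3.
Insert 64: h=12, slot 12 empty => index 12.
Insert 211: h=3, slot 3 occupied => index 4.
Insert 54: h=2, slot 2 empty => index 2.
Insert 458: h=3, slots 3,4 occupied => index 7.
Table: [_, _, 54, 692, 211, _, _, 458, _, _, _, _, 64]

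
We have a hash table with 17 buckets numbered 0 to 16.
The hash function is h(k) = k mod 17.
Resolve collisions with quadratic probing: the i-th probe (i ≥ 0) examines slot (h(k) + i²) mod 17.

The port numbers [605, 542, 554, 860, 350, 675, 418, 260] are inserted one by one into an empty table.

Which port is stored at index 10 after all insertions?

605 hashes to 10; slot 10 is free -> place at 10.
542 hashes to 15; slot 15 is free -> place at 15.
554 hashes to 10; 10 taken -> place at 11.
860 hashes to 10; 10,11 taken -> place at 14.
350 hashes to 10; 10,11,14 taken -> place at 2.
675 hashes to 12; slot 12 is free -> place at 12.
418 hashes to 10; 10,11,14,2 taken -> place at 9.
260 hashes to 5; slot 5 is free -> place at 5.
Table: [., ., 350, ., ., 260, ., ., ., 418, 605, 554, 675, ., 860, 542, .]

605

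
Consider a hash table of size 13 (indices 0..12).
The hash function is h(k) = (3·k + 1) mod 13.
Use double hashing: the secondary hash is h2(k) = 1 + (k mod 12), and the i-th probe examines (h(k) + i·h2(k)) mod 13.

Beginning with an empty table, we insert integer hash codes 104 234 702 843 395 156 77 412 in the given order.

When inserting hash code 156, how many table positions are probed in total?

4

104: h=1 -> slot 1
234: h=1, h2=7, probe 1,8 -> slot 8
702: h=1, h2=7, probe 1,8,2 -> slot 2
843: h=8, h2=4, probe 8,12 -> slot 12
395: h=3 -> slot 3
156: h=1, h2=1, probe 1,2,3,4 -> slot 4
77: h=11 -> slot 11
412: h=2, h2=5, probe 2,7 -> slot 7
Table: [-, 104, 702, 395, 156, -, -, 412, 234, -, -, 77, 843]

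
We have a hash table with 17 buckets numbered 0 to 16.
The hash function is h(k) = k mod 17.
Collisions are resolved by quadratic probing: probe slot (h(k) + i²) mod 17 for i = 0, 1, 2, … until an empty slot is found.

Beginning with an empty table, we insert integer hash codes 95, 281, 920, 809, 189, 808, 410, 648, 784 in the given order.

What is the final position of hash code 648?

1

95 hashes to 10; slot 10 is free → place at 10.
281 hashes to 9; slot 9 is free → place at 9.
920 hashes to 2; slot 2 is free → place at 2.
809 hashes to 10; 10 taken → place at 11.
189 hashes to 2; 2 taken → place at 3.
808 hashes to 9; 9,10 taken → place at 13.
410 hashes to 2; 2,3 taken → place at 6.
648 hashes to 2; 2,3,6,11 taken → place at 1.
784 hashes to 2; 2,3,6,11,1,10 taken → place at 4.
Table: [—, 648, 920, 189, 784, —, 410, —, —, 281, 95, 809, —, 808, —, —, —]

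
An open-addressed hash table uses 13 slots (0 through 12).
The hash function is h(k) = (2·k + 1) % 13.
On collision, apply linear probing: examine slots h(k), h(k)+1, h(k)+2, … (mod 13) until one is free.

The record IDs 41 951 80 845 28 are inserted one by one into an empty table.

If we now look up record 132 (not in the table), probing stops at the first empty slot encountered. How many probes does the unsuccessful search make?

41 hashes to 5; slot 5 is free => place at 5.
951 hashes to 5; 5 taken => place at 6.
80 hashes to 5; 5,6 taken => place at 7.
845 hashes to 1; slot 1 is free => place at 1.
28 hashes to 5; 5,6,7 taken => place at 8.
Table: [-, 845, -, -, -, 41, 951, 80, 28, -, -, -, -]
Lookup 132: h=5, probe 5,6,7,8,9 → slot 9 empty, not found.

5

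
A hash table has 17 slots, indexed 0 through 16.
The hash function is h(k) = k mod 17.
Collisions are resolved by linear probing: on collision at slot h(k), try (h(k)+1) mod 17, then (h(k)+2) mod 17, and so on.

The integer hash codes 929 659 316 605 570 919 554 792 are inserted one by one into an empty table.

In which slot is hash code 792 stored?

Insert 929: h=11, slot 11 empty → index 11.
Insert 659: h=13, slot 13 empty → index 13.
Insert 316: h=10, slot 10 empty → index 10.
Insert 605: h=10, slots 10,11 occupied → index 12.
Insert 570: h=9, slot 9 empty → index 9.
Insert 919: h=1, slot 1 empty → index 1.
Insert 554: h=10, slots 10,11,12,13 occupied → index 14.
Insert 792: h=10, slots 10,11,12,13,14 occupied → index 15.
Table: [., 919, ., ., ., ., ., ., ., 570, 316, 929, 605, 659, 554, 792, .]

15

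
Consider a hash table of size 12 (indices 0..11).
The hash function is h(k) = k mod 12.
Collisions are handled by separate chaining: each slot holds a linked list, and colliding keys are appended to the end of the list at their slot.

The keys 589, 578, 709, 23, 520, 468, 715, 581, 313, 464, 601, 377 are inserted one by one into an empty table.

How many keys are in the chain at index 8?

589 -> bucket 1
578 -> bucket 2
709 -> bucket 1 (collision)
23 -> bucket 11
520 -> bucket 4
468 -> bucket 0
715 -> bucket 7
581 -> bucket 5
313 -> bucket 1 (collision)
464 -> bucket 8
601 -> bucket 1 (collision)
377 -> bucket 5 (collision)
Final buckets:
0: 468
1: 589 -> 709 -> 313 -> 601
2: 578
3: —
4: 520
5: 581 -> 377
6: —
7: 715
8: 464
9: —
10: —
11: 23

1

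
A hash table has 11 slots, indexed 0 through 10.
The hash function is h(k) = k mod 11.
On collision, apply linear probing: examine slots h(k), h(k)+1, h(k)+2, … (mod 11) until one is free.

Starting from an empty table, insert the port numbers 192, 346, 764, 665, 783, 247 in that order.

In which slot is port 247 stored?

9

Insert 192: h=5, slot 5 empty → index 5.
Insert 346: h=5, slot 5 occupied → index 6.
Insert 764: h=5, slots 5,6 occupied → index 7.
Insert 665: h=5, slots 5,6,7 occupied → index 8.
Insert 783: h=2, slot 2 empty → index 2.
Insert 247: h=5, slots 5,6,7,8 occupied → index 9.
Table: [∅, ∅, 783, ∅, ∅, 192, 346, 764, 665, 247, ∅]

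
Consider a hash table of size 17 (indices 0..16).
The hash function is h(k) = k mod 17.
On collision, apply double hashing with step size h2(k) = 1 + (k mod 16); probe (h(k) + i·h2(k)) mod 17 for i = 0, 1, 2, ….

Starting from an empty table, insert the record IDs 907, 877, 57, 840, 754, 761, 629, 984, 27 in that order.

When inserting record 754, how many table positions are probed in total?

2

Insert 907: h=6, slot 6 empty => index 6.
Insert 877: h=10, slot 10 empty => index 10.
Insert 57: h=6, h2=10, slot 6 occupied => index 16.
Insert 840: h=7, slot 7 empty => index 7.
Insert 754: h=6, h2=3, slot 6 occupied => index 9.
Insert 761: h=13, slot 13 empty => index 13.
Insert 629: h=0, slot 0 empty => index 0.
Insert 984: h=15, slot 15 empty => index 15.
Insert 27: h=10, h2=12, slot 10 occupied => index 5.
Table: [629, —, —, —, —, 27, 907, 840, —, 754, 877, —, —, 761, —, 984, 57]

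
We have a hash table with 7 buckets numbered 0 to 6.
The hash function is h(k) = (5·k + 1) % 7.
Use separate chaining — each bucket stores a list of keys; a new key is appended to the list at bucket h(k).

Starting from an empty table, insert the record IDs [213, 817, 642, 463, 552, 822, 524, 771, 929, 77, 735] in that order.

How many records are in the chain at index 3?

213 → bucket 2
817 → bucket 5
642 → bucket 5 (collision)
463 → bucket 6
552 → bucket 3
822 → bucket 2 (collision)
524 → bucket 3 (collision)
771 → bucket 6 (collision)
929 → bucket 5 (collision)
77 → bucket 1
735 → bucket 1 (collision)
Final buckets:
0: ∅
1: 77 -> 735
2: 213 -> 822
3: 552 -> 524
4: ∅
5: 817 -> 642 -> 929
6: 463 -> 771

2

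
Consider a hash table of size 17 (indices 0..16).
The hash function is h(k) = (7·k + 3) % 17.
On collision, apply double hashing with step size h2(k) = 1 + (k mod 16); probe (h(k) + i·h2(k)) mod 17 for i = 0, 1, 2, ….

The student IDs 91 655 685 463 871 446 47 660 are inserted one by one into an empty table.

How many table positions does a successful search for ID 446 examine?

91 hashes to 11; slot 11 is free → place at 11.
655 hashes to 15; slot 15 is free → place at 15.
685 hashes to 4; slot 4 is free → place at 4.
463 hashes to 14; slot 14 is free → place at 14.
871 hashes to 14, h2=8; 14 taken → place at 5.
446 hashes to 14, h2=15; 14 taken → place at 12.
47 hashes to 9; slot 9 is free → place at 9.
660 hashes to 16; slot 16 is free → place at 16.
Table: [∅, ∅, ∅, ∅, 685, 871, ∅, ∅, ∅, 47, ∅, 91, 446, ∅, 463, 655, 660]
Lookup 446: h=14, h2=15, probe 14,12 → found at 12.

2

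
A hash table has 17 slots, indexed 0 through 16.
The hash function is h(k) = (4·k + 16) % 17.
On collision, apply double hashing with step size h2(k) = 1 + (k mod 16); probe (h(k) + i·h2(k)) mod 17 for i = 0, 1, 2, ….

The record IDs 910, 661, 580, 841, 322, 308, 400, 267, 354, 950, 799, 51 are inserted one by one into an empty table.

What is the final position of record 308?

Insert 910: h=1, slot 1 empty => index 1.
Insert 661: h=8, slot 8 empty => index 8.
Insert 580: h=7, slot 7 empty => index 7.
Insert 841: h=14, slot 14 empty => index 14.
Insert 322: h=12, slot 12 empty => index 12.
Insert 308: h=7, h2=5, slots 7,12 occupied => index 0.
Insert 400: h=1, h2=1, slot 1 occupied => index 2.
Insert 267: h=13, slot 13 empty => index 13.
Insert 354: h=4, slot 4 empty => index 4.
Insert 950: h=8, h2=7, slot 8 occupied => index 15.
Insert 799: h=16, slot 16 empty => index 16.
Insert 51: h=16, h2=4, slot 16 occupied => index 3.
Table: [308, 910, 400, 51, 354, ∅, ∅, 580, 661, ∅, ∅, ∅, 322, 267, 841, 950, 799]

0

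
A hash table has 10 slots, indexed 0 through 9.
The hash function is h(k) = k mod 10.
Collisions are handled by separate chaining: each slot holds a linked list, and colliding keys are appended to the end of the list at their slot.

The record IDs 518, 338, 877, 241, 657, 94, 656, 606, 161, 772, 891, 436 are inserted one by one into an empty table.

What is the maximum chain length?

518 → bucket 8
338 → bucket 8 (collision)
877 → bucket 7
241 → bucket 1
657 → bucket 7 (collision)
94 → bucket 4
656 → bucket 6
606 → bucket 6 (collision)
161 → bucket 1 (collision)
772 → bucket 2
891 → bucket 1 (collision)
436 → bucket 6 (collision)
Final buckets:
0: -
1: 241 -> 161 -> 891
2: 772
3: -
4: 94
5: -
6: 656 -> 606 -> 436
7: 877 -> 657
8: 518 -> 338
9: -

3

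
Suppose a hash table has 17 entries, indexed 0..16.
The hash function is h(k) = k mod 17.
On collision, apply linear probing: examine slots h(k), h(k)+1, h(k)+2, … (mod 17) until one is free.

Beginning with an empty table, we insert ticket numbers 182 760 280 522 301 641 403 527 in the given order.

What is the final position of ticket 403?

0

182 hashes to 12; slot 12 is free -> place at 12.
760 hashes to 12; 12 taken -> place at 13.
280 hashes to 8; slot 8 is free -> place at 8.
522 hashes to 12; 12,13 taken -> place at 14.
301 hashes to 12; 12,13,14 taken -> place at 15.
641 hashes to 12; 12,13,14,15 taken -> place at 16.
403 hashes to 12; 12,13,14,15,16 taken -> place at 0.
527 hashes to 0; 0 taken -> place at 1.
Table: [403, 527, -, -, -, -, -, -, 280, -, -, -, 182, 760, 522, 301, 641]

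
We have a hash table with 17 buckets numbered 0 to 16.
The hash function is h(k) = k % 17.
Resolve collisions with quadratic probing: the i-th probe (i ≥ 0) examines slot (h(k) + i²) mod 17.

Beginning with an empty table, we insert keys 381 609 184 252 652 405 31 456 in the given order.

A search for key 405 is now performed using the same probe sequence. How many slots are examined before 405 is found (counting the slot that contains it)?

Insert 381: h=7, slot 7 empty → index 7.
Insert 609: h=14, slot 14 empty → index 14.
Insert 184: h=14, slot 14 occupied → index 15.
Insert 252: h=14, slots 14,15 occupied → index 1.
Insert 652: h=6, slot 6 empty → index 6.
Insert 405: h=14, slots 14,15,1,6 occupied → index 13.
Insert 31: h=14, slots 14,15,1,6,13 occupied → index 5.
Insert 456: h=14, slots 14,15,1,6,13,5 occupied → index 16.
Table: [_, 252, _, _, _, 31, 652, 381, _, _, _, _, _, 405, 609, 184, 456]
Lookup 405: h=14, probe 14,15,1,6,13 → found at 13.

5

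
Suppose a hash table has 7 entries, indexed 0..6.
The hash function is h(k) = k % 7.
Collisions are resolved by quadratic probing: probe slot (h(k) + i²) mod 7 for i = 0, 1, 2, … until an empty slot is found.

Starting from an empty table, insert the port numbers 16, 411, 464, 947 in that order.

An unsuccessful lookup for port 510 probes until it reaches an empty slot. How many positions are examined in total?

16 hashes to 2; slot 2 is free → place at 2.
411 hashes to 5; slot 5 is free → place at 5.
464 hashes to 2; 2 taken → place at 3.
947 hashes to 2; 2,3 taken → place at 6.
Table: [—, —, 16, 464, —, 411, 947]
Lookup 510: h=6, probe 6,0 → slot 0 empty, not found.

2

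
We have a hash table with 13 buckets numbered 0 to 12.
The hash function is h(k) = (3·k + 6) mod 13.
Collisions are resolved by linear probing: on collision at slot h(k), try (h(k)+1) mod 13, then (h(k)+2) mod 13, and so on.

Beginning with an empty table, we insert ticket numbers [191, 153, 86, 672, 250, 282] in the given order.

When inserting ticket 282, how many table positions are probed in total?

191 hashes to 7; slot 7 is free => place at 7.
153 hashes to 10; slot 10 is free => place at 10.
86 hashes to 4; slot 4 is free => place at 4.
672 hashes to 7; 7 taken => place at 8.
250 hashes to 2; slot 2 is free => place at 2.
282 hashes to 7; 7,8 taken => place at 9.
Table: [—, —, 250, —, 86, —, —, 191, 672, 282, 153, —, —]

3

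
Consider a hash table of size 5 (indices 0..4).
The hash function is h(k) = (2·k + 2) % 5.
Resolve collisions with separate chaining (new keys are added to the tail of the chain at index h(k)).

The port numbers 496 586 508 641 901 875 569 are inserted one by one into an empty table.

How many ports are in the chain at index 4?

Insert 496: h=4, bucket 4 empty -> new chain.
Insert 586: h=4, bucket 4 nonempty -> append to chain.
Insert 508: h=3, bucket 3 empty -> new chain.
Insert 641: h=4, bucket 4 nonempty -> append to chain.
Insert 901: h=4, bucket 4 nonempty -> append to chain.
Insert 875: h=2, bucket 2 empty -> new chain.
Insert 569: h=0, bucket 0 empty -> new chain.
Final buckets:
0: 569
1: _
2: 875
3: 508
4: 496 -> 586 -> 641 -> 901

4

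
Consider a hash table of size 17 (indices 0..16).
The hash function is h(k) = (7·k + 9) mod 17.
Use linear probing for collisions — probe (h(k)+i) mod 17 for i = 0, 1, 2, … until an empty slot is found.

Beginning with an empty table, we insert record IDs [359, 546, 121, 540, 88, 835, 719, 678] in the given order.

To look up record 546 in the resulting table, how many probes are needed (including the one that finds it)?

2

359 hashes to 6; slot 6 is free -> place at 6.
546 hashes to 6; 6 taken -> place at 7.
121 hashes to 6; 6,7 taken -> place at 8.
540 hashes to 15; slot 15 is free -> place at 15.
88 hashes to 13; slot 13 is free -> place at 13.
835 hashes to 6; 6,7,8 taken -> place at 9.
719 hashes to 10; slot 10 is free -> place at 10.
678 hashes to 12; slot 12 is free -> place at 12.
Table: [., ., ., ., ., ., 359, 546, 121, 835, 719, ., 678, 88, ., 540, .]
Lookup 546: h=6, probe 6,7 → found at 7.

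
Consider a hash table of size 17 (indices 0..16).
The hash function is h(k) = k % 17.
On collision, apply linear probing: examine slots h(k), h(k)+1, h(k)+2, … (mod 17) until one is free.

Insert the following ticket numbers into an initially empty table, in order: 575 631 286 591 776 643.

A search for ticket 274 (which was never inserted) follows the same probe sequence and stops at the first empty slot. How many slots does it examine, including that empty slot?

2

Insert 575: h=14, slot 14 empty → index 14.
Insert 631: h=2, slot 2 empty → index 2.
Insert 286: h=14, slot 14 occupied → index 15.
Insert 591: h=13, slot 13 empty → index 13.
Insert 776: h=11, slot 11 empty → index 11.
Insert 643: h=14, slots 14,15 occupied → index 16.
Table: [-, -, 631, -, -, -, -, -, -, -, -, 776, -, 591, 575, 286, 643]
Lookup 274: h=2, probe 2,3 → slot 3 empty, not found.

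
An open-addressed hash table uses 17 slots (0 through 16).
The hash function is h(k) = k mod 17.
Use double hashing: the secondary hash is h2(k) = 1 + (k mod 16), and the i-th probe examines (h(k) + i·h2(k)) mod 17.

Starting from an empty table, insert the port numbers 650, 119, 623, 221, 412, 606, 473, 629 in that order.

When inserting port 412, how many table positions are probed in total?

3

650 hashes to 4; slot 4 is free → place at 4.
119 hashes to 0; slot 0 is free → place at 0.
623 hashes to 11; slot 11 is free → place at 11.
221 hashes to 0, h2=14; 0 taken → place at 14.
412 hashes to 4, h2=13; 4,0 taken → place at 13.
606 hashes to 11, h2=15; 11 taken → place at 9.
473 hashes to 14, h2=10; 14 taken → place at 7.
629 hashes to 0, h2=6; 0 taken → place at 6.
Table: [119, _, _, _, 650, _, 629, 473, _, 606, _, 623, _, 412, 221, _, _]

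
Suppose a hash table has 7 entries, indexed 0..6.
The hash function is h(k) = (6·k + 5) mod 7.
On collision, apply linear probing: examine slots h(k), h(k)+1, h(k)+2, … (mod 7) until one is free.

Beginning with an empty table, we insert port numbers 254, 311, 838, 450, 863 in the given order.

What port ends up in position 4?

254: h=3 => slot 3
311: h=2 => slot 2
838: h=0 => slot 0
450: h=3, probe 3,4 => slot 4
863: h=3, probe 3,4,5 => slot 5
Table: [838, —, 311, 254, 450, 863, —]

450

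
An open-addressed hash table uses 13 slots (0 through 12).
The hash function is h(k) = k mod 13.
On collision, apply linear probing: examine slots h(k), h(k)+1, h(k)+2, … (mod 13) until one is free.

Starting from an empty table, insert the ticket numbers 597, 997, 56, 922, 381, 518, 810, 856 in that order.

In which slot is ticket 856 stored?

597 hashes to 12; slot 12 is free -> place at 12.
997 hashes to 9; slot 9 is free -> place at 9.
56 hashes to 4; slot 4 is free -> place at 4.
922 hashes to 12; 12 taken -> place at 0.
381 hashes to 4; 4 taken -> place at 5.
518 hashes to 11; slot 11 is free -> place at 11.
810 hashes to 4; 4,5 taken -> place at 6.
856 hashes to 11; 11,12,0 taken -> place at 1.
Table: [922, 856, ., ., 56, 381, 810, ., ., 997, ., 518, 597]

1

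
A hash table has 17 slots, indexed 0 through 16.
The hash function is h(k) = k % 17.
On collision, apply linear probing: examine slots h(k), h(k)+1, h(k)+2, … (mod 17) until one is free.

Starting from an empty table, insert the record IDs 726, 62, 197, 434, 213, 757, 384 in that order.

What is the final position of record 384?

15

726: h=12 => slot 12
62: h=11 => slot 11
197: h=10 => slot 10
434: h=9 => slot 9
213: h=9, probe 9,10,11,12,13 => slot 13
757: h=9, probe 9,10,11,12,13,14 => slot 14
384: h=10, probe 10,11,12,13,14,15 => slot 15
Table: [., ., ., ., ., ., ., ., ., 434, 197, 62, 726, 213, 757, 384, .]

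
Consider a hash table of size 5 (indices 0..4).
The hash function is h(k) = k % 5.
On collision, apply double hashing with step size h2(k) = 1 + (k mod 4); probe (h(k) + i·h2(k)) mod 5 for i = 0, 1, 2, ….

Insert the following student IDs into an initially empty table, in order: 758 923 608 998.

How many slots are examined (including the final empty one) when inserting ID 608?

2

758 hashes to 3; slot 3 is free => place at 3.
923 hashes to 3, h2=4; 3 taken => place at 2.
608 hashes to 3, h2=1; 3 taken => place at 4.
998 hashes to 3, h2=3; 3 taken => place at 1.
Table: [_, 998, 923, 758, 608]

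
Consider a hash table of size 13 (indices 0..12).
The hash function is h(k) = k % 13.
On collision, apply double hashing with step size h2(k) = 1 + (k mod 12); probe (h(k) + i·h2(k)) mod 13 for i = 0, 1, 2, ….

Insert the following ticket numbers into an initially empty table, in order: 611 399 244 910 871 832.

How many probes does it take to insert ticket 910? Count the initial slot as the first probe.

2

611: h=0 → slot 0
399: h=9 → slot 9
244: h=10 → slot 10
910: h=0, h2=11, probe 0,11 → slot 11
871: h=0, h2=8, probe 0,8 → slot 8
832: h=0, h2=5, probe 0,5 → slot 5
Table: [611, —, —, —, —, 832, —, —, 871, 399, 244, 910, —]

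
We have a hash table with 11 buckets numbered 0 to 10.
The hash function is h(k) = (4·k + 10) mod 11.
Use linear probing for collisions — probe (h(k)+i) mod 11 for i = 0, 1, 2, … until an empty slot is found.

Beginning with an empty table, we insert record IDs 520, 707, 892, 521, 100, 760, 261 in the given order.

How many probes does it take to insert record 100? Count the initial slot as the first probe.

520 hashes to 0; slot 0 is free → place at 0.
707 hashes to 0; 0 taken → place at 1.
892 hashes to 3; slot 3 is free → place at 3.
521 hashes to 4; slot 4 is free → place at 4.
100 hashes to 3; 3,4 taken → place at 5.
760 hashes to 3; 3,4,5 taken → place at 6.
261 hashes to 9; slot 9 is free → place at 9.
Table: [520, 707, _, 892, 521, 100, 760, _, _, 261, _]

3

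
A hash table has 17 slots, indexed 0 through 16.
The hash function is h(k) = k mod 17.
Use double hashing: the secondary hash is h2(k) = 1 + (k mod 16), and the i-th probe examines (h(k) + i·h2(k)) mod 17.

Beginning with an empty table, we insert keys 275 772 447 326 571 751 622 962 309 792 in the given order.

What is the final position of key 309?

Insert 275: h=3, slot 3 empty -> index 3.
Insert 772: h=7, slot 7 empty -> index 7.
Insert 447: h=5, slot 5 empty -> index 5.
Insert 326: h=3, h2=7, slot 3 occupied -> index 10.
Insert 571: h=10, h2=12, slots 10,5 occupied -> index 0.
Insert 751: h=3, h2=16, slot 3 occupied -> index 2.
Insert 622: h=10, h2=15, slot 10 occupied -> index 8.
Insert 962: h=10, h2=3, slot 10 occupied -> index 13.
Insert 309: h=3, h2=6, slot 3 occupied -> index 9.
Insert 792: h=10, h2=9, slots 10,2 occupied -> index 11.
Table: [571, ., 751, 275, ., 447, ., 772, 622, 309, 326, 792, ., 962, ., ., .]

9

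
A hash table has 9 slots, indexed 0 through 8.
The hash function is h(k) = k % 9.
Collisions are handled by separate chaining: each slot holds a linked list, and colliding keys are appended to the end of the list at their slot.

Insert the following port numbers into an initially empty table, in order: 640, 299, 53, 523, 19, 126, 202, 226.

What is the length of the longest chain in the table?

640 → bucket 1
299 → bucket 2
53 → bucket 8
523 → bucket 1 (collision)
19 → bucket 1 (collision)
126 → bucket 0
202 → bucket 4
226 → bucket 1 (collision)
Final buckets:
0: 126
1: 640 -> 523 -> 19 -> 226
2: 299
3: ∅
4: 202
5: ∅
6: ∅
7: ∅
8: 53

4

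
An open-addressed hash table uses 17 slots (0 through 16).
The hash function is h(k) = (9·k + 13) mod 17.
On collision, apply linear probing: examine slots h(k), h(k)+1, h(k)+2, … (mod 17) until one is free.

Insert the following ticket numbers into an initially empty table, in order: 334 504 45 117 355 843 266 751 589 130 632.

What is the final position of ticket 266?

15

Insert 334: h=10, slot 10 empty → index 10.
Insert 504: h=10, slot 10 occupied → index 11.
Insert 45: h=10, slots 10,11 occupied → index 12.
Insert 117: h=12, slot 12 occupied → index 13.
Insert 355: h=12, slots 12,13 occupied → index 14.
Insert 843: h=1, slot 1 empty → index 1.
Insert 266: h=10, slots 10,11,12,13,14 occupied → index 15.
Insert 751: h=6, slot 6 empty → index 6.
Insert 589: h=10, slots 10,11,12,13,14,15 occupied → index 16.
Insert 130: h=10, slots 10,11,12,13,14,15,16 occupied → index 0.
Insert 632: h=6, slot 6 occupied → index 7.
Table: [130, 843, -, -, -, -, 751, 632, -, -, 334, 504, 45, 117, 355, 266, 589]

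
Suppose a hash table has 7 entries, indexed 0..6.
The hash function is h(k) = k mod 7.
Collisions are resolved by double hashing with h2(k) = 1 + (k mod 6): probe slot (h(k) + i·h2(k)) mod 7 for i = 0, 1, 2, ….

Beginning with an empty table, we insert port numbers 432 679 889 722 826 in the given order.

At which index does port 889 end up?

Insert 432: h=5, slot 5 empty => index 5.
Insert 679: h=0, slot 0 empty => index 0.
Insert 889: h=0, h2=2, slot 0 occupied => index 2.
Insert 722: h=1, slot 1 empty => index 1.
Insert 826: h=0, h2=5, slots 0,5 occupied => index 3.
Table: [679, 722, 889, 826, -, 432, -]

2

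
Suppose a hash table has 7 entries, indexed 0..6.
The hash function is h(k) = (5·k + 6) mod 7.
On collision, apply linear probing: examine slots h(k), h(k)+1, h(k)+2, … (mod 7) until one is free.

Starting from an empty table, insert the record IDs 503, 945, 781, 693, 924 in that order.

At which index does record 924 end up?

2

503: h=1 → slot 1
945: h=6 → slot 6
781: h=5 → slot 5
693: h=6, probe 6,0 → slot 0
924: h=6, probe 6,0,1,2 → slot 2
Table: [693, 503, 924, -, -, 781, 945]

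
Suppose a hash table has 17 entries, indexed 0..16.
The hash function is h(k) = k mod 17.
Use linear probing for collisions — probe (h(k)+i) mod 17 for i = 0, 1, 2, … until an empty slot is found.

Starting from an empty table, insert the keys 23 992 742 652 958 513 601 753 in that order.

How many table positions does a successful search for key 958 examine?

23 hashes to 6; slot 6 is free => place at 6.
992 hashes to 6; 6 taken => place at 7.
742 hashes to 11; slot 11 is free => place at 11.
652 hashes to 6; 6,7 taken => place at 8.
958 hashes to 6; 6,7,8 taken => place at 9.
513 hashes to 3; slot 3 is free => place at 3.
601 hashes to 6; 6,7,8,9 taken => place at 10.
753 hashes to 5; slot 5 is free => place at 5.
Table: [-, -, -, 513, -, 753, 23, 992, 652, 958, 601, 742, -, -, -, -, -]
Lookup 958: h=6, probe 6,7,8,9 → found at 9.

4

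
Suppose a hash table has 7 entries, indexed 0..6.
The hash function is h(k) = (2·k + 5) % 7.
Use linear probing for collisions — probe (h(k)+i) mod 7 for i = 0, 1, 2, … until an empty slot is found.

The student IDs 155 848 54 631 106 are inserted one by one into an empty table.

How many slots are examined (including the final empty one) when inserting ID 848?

2

Insert 155: h=0, slot 0 empty -> index 0.
Insert 848: h=0, slot 0 occupied -> index 1.
Insert 54: h=1, slot 1 occupied -> index 2.
Insert 631: h=0, slots 0,1,2 occupied -> index 3.
Insert 106: h=0, slots 0,1,2,3 occupied -> index 4.
Table: [155, 848, 54, 631, 106, ∅, ∅]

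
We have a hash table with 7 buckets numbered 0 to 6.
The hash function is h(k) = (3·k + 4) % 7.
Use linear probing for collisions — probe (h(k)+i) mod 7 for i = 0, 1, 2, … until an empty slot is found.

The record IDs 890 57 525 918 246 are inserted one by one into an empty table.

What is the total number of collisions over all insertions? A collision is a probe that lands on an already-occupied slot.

6

890: h=0 → slot 0
57: h=0, probe 0,1 → slot 1
525: h=4 → slot 4
918: h=0, probe 0,1,2 → slot 2
246: h=0, probe 0,1,2,3 → slot 3
Table: [890, 57, 918, 246, 525, ∅, ∅]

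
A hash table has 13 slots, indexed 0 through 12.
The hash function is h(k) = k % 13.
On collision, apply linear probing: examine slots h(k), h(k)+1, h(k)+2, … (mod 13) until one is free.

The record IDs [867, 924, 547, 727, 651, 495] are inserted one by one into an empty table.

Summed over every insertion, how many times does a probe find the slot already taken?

Insert 867: h=9, slot 9 empty → index 9.
Insert 924: h=1, slot 1 empty → index 1.
Insert 547: h=1, slot 1 occupied → index 2.
Insert 727: h=12, slot 12 empty → index 12.
Insert 651: h=1, slots 1,2 occupied → index 3.
Insert 495: h=1, slots 1,2,3 occupied → index 4.
Table: [∅, 924, 547, 651, 495, ∅, ∅, ∅, ∅, 867, ∅, ∅, 727]

6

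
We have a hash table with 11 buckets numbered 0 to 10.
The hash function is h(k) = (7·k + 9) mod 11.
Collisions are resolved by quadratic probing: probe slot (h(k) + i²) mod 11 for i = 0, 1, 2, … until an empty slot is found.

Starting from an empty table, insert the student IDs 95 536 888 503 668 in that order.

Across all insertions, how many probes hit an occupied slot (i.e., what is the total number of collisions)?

8

95: h=3 → slot 3
536: h=10 → slot 10
888: h=10, probe 10,0 → slot 0
503: h=10, probe 10,0,3,8 → slot 8
668: h=10, probe 10,0,3,8,4 → slot 4
Table: [888, ∅, ∅, 95, 668, ∅, ∅, ∅, 503, ∅, 536]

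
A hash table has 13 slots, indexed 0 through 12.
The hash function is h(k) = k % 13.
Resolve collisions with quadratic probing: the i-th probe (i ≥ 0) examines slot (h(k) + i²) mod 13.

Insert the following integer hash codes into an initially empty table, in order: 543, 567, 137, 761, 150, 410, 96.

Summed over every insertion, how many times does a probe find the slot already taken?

Insert 543: h=10, slot 10 empty => index 10.
Insert 567: h=8, slot 8 empty => index 8.
Insert 137: h=7, slot 7 empty => index 7.
Insert 761: h=7, slots 7,8 occupied => index 11.
Insert 150: h=7, slots 7,8,11 occupied => index 3.
Insert 410: h=7, slots 7,8,11,3,10 occupied => index 6.
Insert 96: h=5, slot 5 empty => index 5.
Table: [-, -, -, 150, -, 96, 410, 137, 567, -, 543, 761, -]

10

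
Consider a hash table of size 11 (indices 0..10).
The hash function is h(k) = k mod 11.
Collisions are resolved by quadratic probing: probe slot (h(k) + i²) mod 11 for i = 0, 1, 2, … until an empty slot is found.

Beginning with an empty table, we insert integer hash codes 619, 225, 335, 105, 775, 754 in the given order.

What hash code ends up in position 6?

335

619: h=3 => slot 3
225: h=5 => slot 5
335: h=5, probe 5,6 => slot 6
105: h=6, probe 6,7 => slot 7
775: h=5, probe 5,6,9 => slot 9
754: h=6, probe 6,7,10 => slot 10
Table: [-, -, -, 619, -, 225, 335, 105, -, 775, 754]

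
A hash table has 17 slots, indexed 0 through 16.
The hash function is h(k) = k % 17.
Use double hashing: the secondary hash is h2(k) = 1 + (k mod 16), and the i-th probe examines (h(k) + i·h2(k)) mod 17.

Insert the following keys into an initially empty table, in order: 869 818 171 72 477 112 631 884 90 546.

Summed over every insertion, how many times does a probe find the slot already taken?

8

869: h=2 => slot 2
818: h=2, h2=3, probe 2,5 => slot 5
171: h=1 => slot 1
72: h=4 => slot 4
477: h=1, h2=14, probe 1,15 => slot 15
112: h=10 => slot 10
631: h=2, h2=8, probe 2,10,1,9 => slot 9
884: h=0 => slot 0
90: h=5, h2=11, probe 5,16 => slot 16
546: h=2, h2=3, probe 2,5,8 => slot 8
Table: [884, 171, 869, ∅, 72, 818, ∅, ∅, 546, 631, 112, ∅, ∅, ∅, ∅, 477, 90]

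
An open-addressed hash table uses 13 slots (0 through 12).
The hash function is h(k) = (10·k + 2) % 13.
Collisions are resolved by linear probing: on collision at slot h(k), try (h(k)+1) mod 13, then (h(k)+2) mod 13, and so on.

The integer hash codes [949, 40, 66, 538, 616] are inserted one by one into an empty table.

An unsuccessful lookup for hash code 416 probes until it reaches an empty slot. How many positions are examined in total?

3

949 hashes to 2; slot 2 is free → place at 2.
40 hashes to 12; slot 12 is free → place at 12.
66 hashes to 12; 12 taken → place at 0.
538 hashes to 0; 0 taken → place at 1.
616 hashes to 0; 0,1,2 taken → place at 3.
Table: [66, 538, 949, 616, ∅, ∅, ∅, ∅, ∅, ∅, ∅, ∅, 40]
Lookup 416: h=2, probe 2,3,4 → slot 4 empty, not found.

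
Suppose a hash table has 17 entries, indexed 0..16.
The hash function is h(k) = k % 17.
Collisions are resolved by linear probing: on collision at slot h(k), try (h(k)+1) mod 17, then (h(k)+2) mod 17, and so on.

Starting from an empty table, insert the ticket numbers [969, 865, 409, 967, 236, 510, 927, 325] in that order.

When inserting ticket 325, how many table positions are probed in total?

3

969: h=0 -> slot 0
865: h=15 -> slot 15
409: h=1 -> slot 1
967: h=15, probe 15,16 -> slot 16
236: h=15, probe 15,16,0,1,2 -> slot 2
510: h=0, probe 0,1,2,3 -> slot 3
927: h=9 -> slot 9
325: h=2, probe 2,3,4 -> slot 4
Table: [969, 409, 236, 510, 325, -, -, -, -, 927, -, -, -, -, -, 865, 967]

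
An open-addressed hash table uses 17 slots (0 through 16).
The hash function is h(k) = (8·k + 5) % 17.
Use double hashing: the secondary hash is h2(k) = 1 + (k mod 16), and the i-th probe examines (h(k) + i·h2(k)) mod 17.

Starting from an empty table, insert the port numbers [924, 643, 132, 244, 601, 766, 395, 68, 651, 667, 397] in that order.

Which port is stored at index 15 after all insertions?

643

Insert 924: h=2, slot 2 empty => index 2.
Insert 643: h=15, slot 15 empty => index 15.
Insert 132: h=7, slot 7 empty => index 7.
Insert 244: h=2, h2=5, slots 2,7 occupied => index 12.
Insert 601: h=2, h2=10, slots 2,12 occupied => index 5.
Insert 766: h=13, slot 13 empty => index 13.
Insert 395: h=3, slot 3 empty => index 3.
Insert 68: h=5, h2=5, slot 5 occupied => index 10.
Insert 651: h=11, slot 11 empty => index 11.
Insert 667: h=3, h2=12, slots 3,15,10,5 occupied => index 0.
Insert 397: h=2, h2=14, slot 2 occupied => index 16.
Table: [667, _, 924, 395, _, 601, _, 132, _, _, 68, 651, 244, 766, _, 643, 397]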